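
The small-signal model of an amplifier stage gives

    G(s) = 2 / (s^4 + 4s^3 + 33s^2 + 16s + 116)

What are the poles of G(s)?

The poles are the roots of the denominator s^4 + 4s^3 + 33s^2 + 16s + 116 = 0.
No real roots exist; factor into two real quadratics: (s^2 + 4)(s^2 + 4s + 29) = 0.
Each quadratic gives a conjugate pair via the quadratic formula.

s = ±2j, -2 ± 5j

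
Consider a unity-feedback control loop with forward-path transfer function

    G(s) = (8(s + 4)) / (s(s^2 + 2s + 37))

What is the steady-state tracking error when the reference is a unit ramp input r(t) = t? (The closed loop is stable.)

e_ss = 1.156

G(s) has one pole at the origin.
This is a Type 1 system. Kv = lim_{s→0} s·G(s) = 32/37.
e_ss = 1/Kv = 1/(32/37) = 37/32 ≈ 1.156.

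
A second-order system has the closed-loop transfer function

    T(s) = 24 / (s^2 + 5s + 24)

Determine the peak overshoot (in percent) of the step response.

Comparing s^2 + 5s + 24 to s^2 + 2ζωₙs + ωₙ²: ωₙ = √24 ≈ 4.899 rad/s and ζ = 5/(2·√24) ≈ 0.5103.
%OS = 100·exp(−πζ/√(1−ζ²)) = 100·exp(−π·0.5103/√(1−0.5103²)) ≈ 15.5%.

%OS ≈ 15.5%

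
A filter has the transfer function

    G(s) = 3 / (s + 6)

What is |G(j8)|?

Substitute s = j8: numerator = 3, denominator = 6 + j8.
|G(j8)| = |3| / |6 + j8| = 3 / 10 = 0.3000.

|G(j8)| = 0.3000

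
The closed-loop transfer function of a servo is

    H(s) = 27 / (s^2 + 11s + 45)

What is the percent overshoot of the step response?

%OS ≈ 1.11%

Comparing s^2 + 11s + 45 to s^2 + 2ζωₙs + ωₙ²: ωₙ = √45 ≈ 6.708 rad/s and ζ = 11/(2·√45) ≈ 0.8199.
%OS = 100·exp(−πζ/√(1−ζ²)) = 100·exp(−π·0.8199/√(1−0.8199²)) ≈ 1.11%.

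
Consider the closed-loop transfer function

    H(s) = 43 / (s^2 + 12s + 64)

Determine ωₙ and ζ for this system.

ωₙ = 8 rad/s, ζ = 0.75

Compare the denominator to the standard form s^2 + 2ζωₙs + ωₙ².
ωₙ² = 64, so ωₙ = 8 rad/s.
2ζωₙ = 12, so ζ = 12/(2·8) = 0.75.
With ζ = 0.75 the response is underdamped.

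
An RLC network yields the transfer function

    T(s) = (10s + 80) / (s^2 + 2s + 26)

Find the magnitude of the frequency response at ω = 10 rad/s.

|T(j10)| ≈ 1.671

Substitute s = j10: numerator = 80 + j100, denominator = -74 + j20.
|T(j10)| = |80 + j100| / |-74 + j20| = 128.06 / 76.655 ≈ 1.671.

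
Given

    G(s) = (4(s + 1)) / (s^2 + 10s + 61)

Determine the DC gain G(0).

Set s = 0: G(0) = (4) / (61) = 4/61.

G(0) = 4/61 ≈ 0.06557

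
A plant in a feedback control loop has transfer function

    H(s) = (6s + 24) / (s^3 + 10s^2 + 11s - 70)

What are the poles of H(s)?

The poles are the roots of the denominator s^3 + 10s^2 + 11s - 70 = 0.
Trying s = -5: the polynomial evaluates to 0, so (s + 5) is a factor.
Dividing out leaves s^2 + 5s - 14 = 0.
Factoring the quadratic: (s + 7)(s - 2) = 0.

s = -5, -7, 2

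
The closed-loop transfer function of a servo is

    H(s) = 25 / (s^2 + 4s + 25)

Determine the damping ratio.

ζ = 0.4

Compare the denominator to the standard form s^2 + 2ζωₙs + ωₙ².
ωₙ² = 25, so ωₙ = 5 rad/s.
2ζωₙ = 4, so ζ = 4/(2·5) = 0.4.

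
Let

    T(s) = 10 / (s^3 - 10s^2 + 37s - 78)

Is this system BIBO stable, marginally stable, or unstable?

unstable

The denominator s^3 - 10s^2 + 37s - 78 factors as (s^2 - 4s + 13)(s - 6), giving poles at s = 2 + 3j, 2 - 3j, 6.
Since the pole(s) at s = 2 + 3j, 2 - 3j, 6 lie in the right half-plane, the system is unstable.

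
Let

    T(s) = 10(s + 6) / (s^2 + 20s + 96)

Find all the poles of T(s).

s = -12, -8

The poles are the roots of the denominator s^2 + 20s + 96 = 0.
Factoring: (s + 12)(s + 8) = 0, so s = -12 and s = -8.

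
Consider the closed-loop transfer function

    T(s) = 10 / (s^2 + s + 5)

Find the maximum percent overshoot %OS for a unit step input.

%OS ≈ 48.6%

Comparing s^2 + s + 5 to s^2 + 2ζωₙs + ωₙ²: ωₙ = √5 ≈ 2.236 rad/s and ζ = 1/(2·√5) ≈ 0.2236.
%OS = 100·exp(−πζ/√(1−ζ²)) = 100·exp(−π·0.2236/√(1−0.2236²)) ≈ 48.6%.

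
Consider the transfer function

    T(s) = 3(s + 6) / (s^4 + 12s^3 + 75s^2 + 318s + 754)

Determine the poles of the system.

The poles are the roots of the denominator s^4 + 12s^3 + 75s^2 + 318s + 754 = 0.
No real roots exist; factor into two real quadratics: (s^2 + 10s + 29)(s^2 + 2s + 26) = 0.
Each quadratic gives a conjugate pair via the quadratic formula.

s = -5 + 2j, -5 - 2j, -1 + 5j, -1 - 5j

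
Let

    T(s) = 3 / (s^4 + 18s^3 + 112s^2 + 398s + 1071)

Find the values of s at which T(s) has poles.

The poles are the roots of the denominator s^4 + 18s^3 + 112s^2 + 398s + 1071 = 0.
Trying s = -9: the polynomial evaluates to 0, so (s + 9) is a factor.
Dividing out leaves s^3 + 9s^2 + 31s + 119 = 0.
This factors further as (s^2 + 2s + 17)(s + 7) = 0.

s = -1 ± 4j, -9, -7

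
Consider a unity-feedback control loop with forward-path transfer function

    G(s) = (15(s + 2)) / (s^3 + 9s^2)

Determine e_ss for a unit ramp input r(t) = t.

e_ss = 0

G(s) has 2 poles at the origin.
This is a Type 2 system; for a ramp input the steady-state error is zero.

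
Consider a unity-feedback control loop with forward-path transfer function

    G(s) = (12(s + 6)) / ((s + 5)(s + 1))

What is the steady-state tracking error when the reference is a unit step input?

G(s) has no poles at the origin.
This is a Type 0 system. Kp = lim_{s→0} G(s) = 72/5.
e_ss = 1/(1 + Kp) = 1/(1 + 72/5) = 5/77 ≈ 0.06494.

e_ss = 0.06494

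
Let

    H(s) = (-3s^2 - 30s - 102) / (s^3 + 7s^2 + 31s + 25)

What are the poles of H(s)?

The poles are the roots of the denominator s^3 + 7s^2 + 31s + 25 = 0.
Trying s = -1: the polynomial evaluates to 0, so (s + 1) is a factor.
Dividing out leaves s^2 + 6s + 25 = 0.
The quadratic formula then gives s = -3 ± 4j.

s = -3 + 4j, -3 - 4j, -1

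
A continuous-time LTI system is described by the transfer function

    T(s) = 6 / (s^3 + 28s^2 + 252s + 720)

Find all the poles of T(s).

The poles are the roots of the denominator s^3 + 28s^2 + 252s + 720 = 0.
Trying s = -10: the polynomial evaluates to 0, so (s + 10) is a factor.
Dividing out leaves s^2 + 18s + 72 = 0.
Factoring the quadratic: (s + 6)(s + 12) = 0.

s = -10, -6, -12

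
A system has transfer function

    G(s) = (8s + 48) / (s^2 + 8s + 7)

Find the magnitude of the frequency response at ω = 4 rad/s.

|G(j4)| ≈ 1.735

Substitute s = j4: numerator = 48 + j32, denominator = -9 + j32.
|G(j4)| = |48 + j32| / |-9 + j32| = 57.689 / 33.242 ≈ 1.735.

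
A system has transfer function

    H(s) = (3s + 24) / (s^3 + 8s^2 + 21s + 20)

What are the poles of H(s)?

The poles are the roots of the denominator s^3 + 8s^2 + 21s + 20 = 0.
Trying s = -4: the polynomial evaluates to 0, so (s + 4) is a factor.
Dividing out leaves s^2 + 4s + 5 = 0.
The quadratic formula then gives s = -2 ± 1j.

s = -4, -2 + j, -2 - j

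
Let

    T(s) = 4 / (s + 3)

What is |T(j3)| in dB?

Substitute s = j3: numerator = 4, denominator = 3 + j3.
|T(j3)| = |4| / |3 + j3| = 4 / 4.2426 ≈ 0.9428.
In decibels: 20·log₁₀(0.9428) ≈ -0.512 dB.

|T(j3)|_dB ≈ -0.512 dB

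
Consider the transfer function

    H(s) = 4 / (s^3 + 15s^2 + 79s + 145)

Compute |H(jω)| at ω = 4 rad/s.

Substitute s = j4: numerator = 4, denominator = -95 + j252.
|H(j4)| = |4| / |-95 + j252| = 4 / 269.31 ≈ 0.01485.

|H(j4)| ≈ 0.01485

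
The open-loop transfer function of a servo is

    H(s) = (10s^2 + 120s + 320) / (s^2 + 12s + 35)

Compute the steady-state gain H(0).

Set s = 0: H(0) = (320) / (35) = 64/7.

H(0) = 64/7 ≈ 9.143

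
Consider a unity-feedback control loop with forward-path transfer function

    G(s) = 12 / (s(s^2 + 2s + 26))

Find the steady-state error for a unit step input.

G(s) has one pole at the origin.
This is a Type 1 system; for a step input the steady-state error is zero.

e_ss = 0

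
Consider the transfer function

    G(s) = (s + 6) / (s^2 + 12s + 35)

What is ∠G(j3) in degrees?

∠G(j3) ≈ -27.60°

At s = j3: numerator = 6 + j3, denominator = 26 + j36.
∠G = ∠num − ∠den = 26.565° − (54.162°) = -27.60°.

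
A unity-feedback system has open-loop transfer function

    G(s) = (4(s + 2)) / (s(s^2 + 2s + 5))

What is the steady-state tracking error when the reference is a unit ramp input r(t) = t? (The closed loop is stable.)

G(s) has one pole at the origin.
This is a Type 1 system. Kv = lim_{s→0} s·G(s) = 8/5.
e_ss = 1/Kv = 1/(8/5) = 5/8 ≈ 0.6250.

e_ss = 0.6250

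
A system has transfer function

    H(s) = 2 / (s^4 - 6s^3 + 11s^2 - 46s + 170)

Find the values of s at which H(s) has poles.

The poles are the roots of the denominator s^4 - 6s^3 + 11s^2 - 46s + 170 = 0.
No real roots exist; factor into two real quadratics: (s^2 - 8s + 17)(s^2 + 2s + 10) = 0.
Each quadratic gives a conjugate pair via the quadratic formula.

s = 4 + j, 4 - j, -1 + 3j, -1 - 3j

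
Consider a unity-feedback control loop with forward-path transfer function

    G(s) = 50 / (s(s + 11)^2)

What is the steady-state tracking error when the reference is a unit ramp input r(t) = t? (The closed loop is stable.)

G(s) has one pole at the origin.
This is a Type 1 system. Kv = lim_{s→0} s·G(s) = 50/121.
e_ss = 1/Kv = 1/(50/121) = 121/50 ≈ 2.420.

e_ss = 2.420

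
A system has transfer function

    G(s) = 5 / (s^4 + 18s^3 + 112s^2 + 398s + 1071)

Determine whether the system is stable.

stable

The denominator s^4 + 18s^3 + 112s^2 + 398s + 1071 factors as (s^2 + 2s + 17)(s + 7)(s + 9), giving poles at s = -1 + 4j, -1 - 4j, -7, -9.
Since all poles lie strictly in the left half-plane, the system is stable.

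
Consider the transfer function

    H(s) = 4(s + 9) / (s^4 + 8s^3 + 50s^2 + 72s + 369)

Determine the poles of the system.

s = 3j, -3j, -4 + 5j, -4 - 5j

The poles are the roots of the denominator s^4 + 8s^3 + 50s^2 + 72s + 369 = 0.
No real roots exist; factor into two real quadratics: (s^2 + 9)(s^2 + 8s + 41) = 0.
Each quadratic gives a conjugate pair via the quadratic formula.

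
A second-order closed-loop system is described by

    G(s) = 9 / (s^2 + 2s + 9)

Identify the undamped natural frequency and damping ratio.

ωₙ = 3 rad/s, ζ ≈ 0.3333

Compare the denominator to the standard form s^2 + 2ζωₙs + ωₙ².
ωₙ² = 9, so ωₙ = 3 rad/s.
2ζωₙ = 2, so ζ = 2/(2·3) ≈ 0.3333.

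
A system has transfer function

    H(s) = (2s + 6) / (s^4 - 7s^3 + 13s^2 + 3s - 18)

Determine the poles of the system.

The poles are the roots of the denominator s^4 - 7s^3 + 13s^2 + 3s - 18 = 0.
Trying s = -1: the polynomial evaluates to 0, so (s + 1) is a factor.
Dividing out leaves s^3 - 8s^2 + 21s - 18 = 0.
This factors further as (s - 3)^2(s - 2) = 0.

s = -1, 3, 2, 3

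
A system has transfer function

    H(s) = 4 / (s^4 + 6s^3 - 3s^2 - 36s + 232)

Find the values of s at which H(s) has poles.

The poles are the roots of the denominator s^4 + 6s^3 - 3s^2 - 36s + 232 = 0.
No real roots exist; factor into two real quadratics: (s^2 - 4s + 8)(s^2 + 10s + 29) = 0.
Each quadratic gives a conjugate pair via the quadratic formula.

s = 2 + 2j, 2 - 2j, -5 + 2j, -5 - 2j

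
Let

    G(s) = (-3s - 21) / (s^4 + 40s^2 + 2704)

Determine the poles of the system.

The poles are the roots of the denominator s^4 + 40s^2 + 2704 = 0.
No real roots exist; factor into two real quadratics: (s^2 - 8s + 52)(s^2 + 8s + 52) = 0.
Each quadratic gives a conjugate pair via the quadratic formula.

s = 4 + 6j, 4 - 6j, -4 + 6j, -4 - 6j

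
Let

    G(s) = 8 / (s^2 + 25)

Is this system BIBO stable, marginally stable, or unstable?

The denominator s^2 + 25 factors as (s^2 + 25), giving poles at s = 5j, -5j.
Since the simple pole(s) at s = 5j, -5j lie on the jω-axis with none in the right half-plane, the system is marginally stable.

marginally stable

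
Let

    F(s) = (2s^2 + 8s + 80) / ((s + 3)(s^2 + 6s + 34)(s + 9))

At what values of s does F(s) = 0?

Set the numerator to zero: 2s^2 + 8s + 80 = 0, i.e. 2·(s^2 + 4s + 40) = 0.
Factoring: (s^2 + 4s + 40) = 0.

s = -2 ± 6j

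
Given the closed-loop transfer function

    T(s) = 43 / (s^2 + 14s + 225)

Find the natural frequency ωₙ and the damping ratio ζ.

Compare the denominator to the standard form s^2 + 2ζωₙs + ωₙ².
ωₙ² = 225, so ωₙ = 15 rad/s.
2ζωₙ = 14, so ζ = 14/(2·15) ≈ 0.4667.

ωₙ = 15 rad/s, ζ ≈ 0.4667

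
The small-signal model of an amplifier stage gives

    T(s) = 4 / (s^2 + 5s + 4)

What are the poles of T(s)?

The poles are the roots of the denominator s^2 + 5s + 4 = 0.
Factoring: (s + 1)(s + 4) = 0, so s = -1 and s = -4.

s = -1, -4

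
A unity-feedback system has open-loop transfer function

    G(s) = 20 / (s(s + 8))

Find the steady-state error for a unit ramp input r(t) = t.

G(s) has one pole at the origin.
This is a Type 1 system. Kv = lim_{s→0} s·G(s) = 20/8 = 5/2.
e_ss = 1/Kv = 1/(5/2) = 2/5 ≈ 0.4000.

e_ss = 0.4000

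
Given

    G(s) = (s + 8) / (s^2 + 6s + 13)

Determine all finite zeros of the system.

s = -8

Set the numerator to zero: s + 8 = 0.
So s = -8.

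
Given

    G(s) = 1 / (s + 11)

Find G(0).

G(0) = 1/11 ≈ 0.09091

Set s = 0: G(0) = (1) / (11) = 1/11.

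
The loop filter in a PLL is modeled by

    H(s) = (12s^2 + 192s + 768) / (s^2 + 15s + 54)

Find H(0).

Set s = 0: H(0) = (768) / (54) = 128/9.

H(0) = 128/9 ≈ 14.22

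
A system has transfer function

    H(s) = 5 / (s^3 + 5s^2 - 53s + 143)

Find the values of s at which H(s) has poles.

The poles are the roots of the denominator s^3 + 5s^2 - 53s + 143 = 0.
Trying s = -11: the polynomial evaluates to 0, so (s + 11) is a factor.
Dividing out leaves s^2 - 6s + 13 = 0.
The quadratic formula then gives s = 3 ± 2j.

s = 3 ± 2j, -11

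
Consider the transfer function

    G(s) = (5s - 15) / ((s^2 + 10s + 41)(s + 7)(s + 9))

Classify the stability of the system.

stable

The poles can be read from the denominator factors: s = -5 ± 4j, -7, -9.
Since all poles lie strictly in the left half-plane, the system is stable.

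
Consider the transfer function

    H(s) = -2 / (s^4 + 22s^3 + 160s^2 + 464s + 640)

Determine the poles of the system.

The poles are the roots of the denominator s^4 + 22s^3 + 160s^2 + 464s + 640 = 0.
Trying s = -10: the polynomial evaluates to 0, so (s + 10) is a factor.
Dividing out leaves s^3 + 12s^2 + 40s + 64 = 0.
This factors further as (s^2 + 4s + 8)(s + 8) = 0.

s = -2 + 2j, -2 - 2j, -10, -8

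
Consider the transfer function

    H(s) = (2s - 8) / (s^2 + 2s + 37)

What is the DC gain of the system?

Set s = 0: H(0) = (-8) / (37) = -8/37.

H(0) = -8/37 ≈ -0.2162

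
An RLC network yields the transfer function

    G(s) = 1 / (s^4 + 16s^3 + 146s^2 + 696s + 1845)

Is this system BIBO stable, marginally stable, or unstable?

stable

The denominator s^4 + 16s^3 + 146s^2 + 696s + 1845 factors as (s^2 + 10s + 41)(s^2 + 6s + 45), giving poles at s = -5 + 4j, -5 - 4j, -3 + 6j, -3 - 6j.
Since all poles lie strictly in the left half-plane, the system is stable.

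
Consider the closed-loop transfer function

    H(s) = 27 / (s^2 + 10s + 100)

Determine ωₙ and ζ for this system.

Compare the denominator to the standard form s^2 + 2ζωₙs + ωₙ².
ωₙ² = 100, so ωₙ = 10 rad/s.
2ζωₙ = 10, so ζ = 10/(2·10) = 0.5.

ωₙ = 10 rad/s, ζ = 0.5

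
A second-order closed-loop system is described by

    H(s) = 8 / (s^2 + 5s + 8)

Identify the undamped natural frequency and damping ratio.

ωₙ ≈ 2.828 rad/s, ζ ≈ 0.8839

Compare the denominator to the standard form s^2 + 2ζωₙs + ωₙ².
ωₙ² = 8, so ωₙ = √8 ≈ 2.828 rad/s.
2ζωₙ = 5, so ζ = 5/(2·√8) ≈ 0.8839.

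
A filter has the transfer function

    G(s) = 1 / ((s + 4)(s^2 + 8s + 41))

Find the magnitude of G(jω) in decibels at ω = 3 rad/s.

|G(j3)|_dB ≈ -46.0 dB

Substitute s = j3: numerator = 1, denominator = 56 + j192.
|G(j3)| = |1| / |56 + j192| = 1 / 200 = 0.005000.
In decibels: 20·log₁₀(0.005000) ≈ -46.0 dB.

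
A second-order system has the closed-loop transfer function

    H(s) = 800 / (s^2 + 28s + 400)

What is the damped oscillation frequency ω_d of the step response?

ω_d ≈ 14.28 rad/s

Comparing s^2 + 28s + 400 to s^2 + 2ζωₙs + ωₙ²: ωₙ = 20 rad/s and ζ = 28/(2·20) = 0.7.
ζωₙ = 28/2 = 14, so ω_d = ωₙ√(1−ζ²) = √(ωₙ² − (ζωₙ)²) = √(400 − 14²) = √204 ≈ 14.28 rad/s.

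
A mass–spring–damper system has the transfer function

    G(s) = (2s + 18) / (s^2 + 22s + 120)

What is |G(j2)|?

Substitute s = j2: numerator = 18 + j4, denominator = 116 + j44.
|G(j2)| = |18 + j4| / |116 + j44| = 18.439 / 124.06 ≈ 0.1486.

|G(j2)| ≈ 0.1486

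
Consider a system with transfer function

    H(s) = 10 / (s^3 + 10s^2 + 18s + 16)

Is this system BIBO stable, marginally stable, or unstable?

The denominator s^3 + 10s^2 + 18s + 16 factors as (s + 8)(s^2 + 2s + 2), giving poles at s = -8, -1 + j, -1 - j.
Since all poles lie strictly in the left half-plane, the system is stable.

stable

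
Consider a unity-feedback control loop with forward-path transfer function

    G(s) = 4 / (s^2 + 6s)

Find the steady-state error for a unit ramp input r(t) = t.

e_ss = 1.500

G(s) has one pole at the origin.
This is a Type 1 system. Kv = lim_{s→0} s·G(s) = 4/6 = 2/3.
e_ss = 1/Kv = 1/(2/3) = 3/2 ≈ 1.500.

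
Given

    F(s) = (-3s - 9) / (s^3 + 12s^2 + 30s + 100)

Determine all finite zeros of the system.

s = -3

Set the numerator to zero: -3s - 9 = 0, i.e. -3·(s + 3) = 0.
So s = -3.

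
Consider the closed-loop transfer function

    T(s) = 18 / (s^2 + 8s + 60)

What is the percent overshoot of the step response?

%OS ≈ 15.0%

Comparing s^2 + 8s + 60 to s^2 + 2ζωₙs + ωₙ²: ωₙ = √60 ≈ 7.746 rad/s and ζ = 8/(2·√60) ≈ 0.5164.
%OS = 100·exp(−πζ/√(1−ζ²)) = 100·exp(−π·0.5164/√(1−0.5164²)) ≈ 15.0%.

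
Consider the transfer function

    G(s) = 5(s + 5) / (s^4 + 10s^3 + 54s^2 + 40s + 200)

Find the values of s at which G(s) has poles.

s = ±2j, -5 ± 5j

The poles are the roots of the denominator s^4 + 10s^3 + 54s^2 + 40s + 200 = 0.
No real roots exist; factor into two real quadratics: (s^2 + 4)(s^2 + 10s + 50) = 0.
Each quadratic gives a conjugate pair via the quadratic formula.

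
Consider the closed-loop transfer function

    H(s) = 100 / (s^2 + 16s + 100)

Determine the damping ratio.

Compare the denominator to the standard form s^2 + 2ζωₙs + ωₙ².
ωₙ² = 100, so ωₙ = 10 rad/s.
2ζωₙ = 16, so ζ = 16/(2·10) = 0.8.
With ζ = 0.8 the response is underdamped.

ζ = 0.8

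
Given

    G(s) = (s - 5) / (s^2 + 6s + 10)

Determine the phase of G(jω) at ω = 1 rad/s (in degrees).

At s = j1: numerator = -5 + j1, denominator = 9 + j6.
∠G = ∠num − ∠den = 168.69° − (33.690°) = 135°.

∠G(j1) ≈ 135°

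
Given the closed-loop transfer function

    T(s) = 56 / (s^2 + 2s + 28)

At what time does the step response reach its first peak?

t_p ≈ 0.6046 s

Comparing s^2 + 2s + 28 to s^2 + 2ζωₙs + ωₙ²: ωₙ = √28 ≈ 5.292 rad/s and ζ = 2/(2·√28) ≈ 0.1890.
ζωₙ = 2/2 = 1, so ω_d = ωₙ√(1−ζ²) = √(ωₙ² − (ζωₙ)²) = √(28 − 1²) = √27 ≈ 5.196 rad/s.
t_p = π/ω_d = π/5.196 ≈ 0.6046 s.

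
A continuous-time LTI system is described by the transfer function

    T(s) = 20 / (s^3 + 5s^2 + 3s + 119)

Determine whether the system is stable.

The denominator s^3 + 5s^2 + 3s + 119 factors as (s + 7)(s^2 - 2s + 17), giving poles at s = -7, 1 ± 4j.
Since the pole(s) at s = 1 ± 4j lie in the right half-plane, the system is unstable.

unstable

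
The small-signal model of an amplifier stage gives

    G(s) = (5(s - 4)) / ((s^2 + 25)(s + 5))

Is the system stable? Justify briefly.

marginally stable

The poles can be read from the denominator factors: s = 5j, -5j, -5.
Since the simple pole(s) at s = ±5j lie on the jω-axis with none in the right half-plane, the system is marginally stable.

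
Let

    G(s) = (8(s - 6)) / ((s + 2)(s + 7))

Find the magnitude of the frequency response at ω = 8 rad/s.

Substitute s = j8: numerator = -48 + j64, denominator = -50 + j72.
|G(j8)| = |-48 + j64| / |-50 + j72| = 80 / 87.658 ≈ 0.9126.

|G(j8)| ≈ 0.9126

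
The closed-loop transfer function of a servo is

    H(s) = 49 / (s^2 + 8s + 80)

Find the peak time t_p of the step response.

t_p ≈ 0.3927 s

Comparing s^2 + 8s + 80 to s^2 + 2ζωₙs + ωₙ²: ωₙ = √80 ≈ 8.944 rad/s and ζ = 8/(2·√80) ≈ 0.4472.
ζωₙ = 8/2 = 4, so ω_d = ωₙ√(1−ζ²) = √(ωₙ² − (ζωₙ)²) = √(80 − 4²) = √64 = 8 rad/s.
t_p = π/ω_d = π/8 ≈ 0.3927 s.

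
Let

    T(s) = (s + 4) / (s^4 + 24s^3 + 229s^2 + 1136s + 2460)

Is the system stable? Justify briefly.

The denominator s^4 + 24s^3 + 229s^2 + 1136s + 2460 factors as (s^2 + 8s + 41)(s + 6)(s + 10), giving poles at s = -4 ± 5j, -6, -10.
Since all poles lie strictly in the left half-plane, the system is stable.

stable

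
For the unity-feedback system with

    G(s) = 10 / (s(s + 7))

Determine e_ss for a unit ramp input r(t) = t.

e_ss = 0.7000

G(s) has one pole at the origin.
This is a Type 1 system. Kv = lim_{s→0} s·G(s) = 10/7.
e_ss = 1/Kv = 1/(10/7) = 7/10 ≈ 0.7000.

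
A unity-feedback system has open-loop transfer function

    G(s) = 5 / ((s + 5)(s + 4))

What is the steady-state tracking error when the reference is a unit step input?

e_ss = 0.8000

G(s) has no poles at the origin.
This is a Type 0 system. Kp = lim_{s→0} G(s) = 5/20 = 1/4.
e_ss = 1/(1 + Kp) = 1/(1 + 1/4) = 4/5 ≈ 0.8000.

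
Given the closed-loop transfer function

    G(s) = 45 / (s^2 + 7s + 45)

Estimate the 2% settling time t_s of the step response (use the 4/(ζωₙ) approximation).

t_s ≈ 1.143 s

Comparing s^2 + 7s + 45 to s^2 + 2ζωₙs + ωₙ²: ωₙ = √45 ≈ 6.708 rad/s and ζ = 7/(2·√45) ≈ 0.5217.
ζωₙ = 7/2 = 3.5, so t_s ≈ 4/(ζωₙ) = 4/3.5 ≈ 1.143 s.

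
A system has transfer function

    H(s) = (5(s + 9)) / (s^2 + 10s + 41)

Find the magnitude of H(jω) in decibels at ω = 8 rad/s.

|H(j8)|_dB ≈ -2.81 dB

Substitute s = j8: numerator = 45 + j40, denominator = -23 + j80.
|H(j8)| = |45 + j40| / |-23 + j80| = 60.208 / 83.241 ≈ 0.7233.
In decibels: 20·log₁₀(0.7233) ≈ -2.81 dB.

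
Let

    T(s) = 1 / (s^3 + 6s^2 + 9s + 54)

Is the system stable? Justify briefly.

The denominator s^3 + 6s^2 + 9s + 54 factors as (s^2 + 9)(s + 6), giving poles at s = ±3j, -6.
Since the simple pole(s) at s = 3j, -3j lie on the jω-axis with none in the right half-plane, the system is marginally stable.

marginally stable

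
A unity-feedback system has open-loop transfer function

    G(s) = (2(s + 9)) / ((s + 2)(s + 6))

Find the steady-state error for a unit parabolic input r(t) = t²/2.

e_ss = ∞

G(s) has no poles at the origin.
This is a Type 0 system; Ka = lim_{s→0} s^2·G(s) = 0, so the steady-state error for a parabola input is infinite.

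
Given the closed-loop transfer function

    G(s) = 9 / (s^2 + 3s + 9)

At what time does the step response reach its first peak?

t_p ≈ 1.209 s

Comparing s^2 + 3s + 9 to s^2 + 2ζωₙs + ωₙ²: ωₙ = 3 rad/s and ζ = 3/(2·3) = 0.5.
ζωₙ = 3/2 = 1.5, so ω_d = ωₙ√(1−ζ²) = √(ωₙ² − (ζωₙ)²) = √(9 − 1.5²) = √6.75 ≈ 2.598 rad/s.
t_p = π/ω_d = π/2.598 ≈ 1.209 s.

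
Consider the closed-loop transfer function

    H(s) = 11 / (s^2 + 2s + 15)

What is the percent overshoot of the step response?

Comparing s^2 + 2s + 15 to s^2 + 2ζωₙs + ωₙ²: ωₙ = √15 ≈ 3.873 rad/s and ζ = 2/(2·√15) ≈ 0.2582.
%OS = 100·exp(−πζ/√(1−ζ²)) = 100·exp(−π·0.2582/√(1−0.2582²)) ≈ 43.2%.

%OS ≈ 43.2%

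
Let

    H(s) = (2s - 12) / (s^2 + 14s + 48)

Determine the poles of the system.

s = -8, -6

The poles are the roots of the denominator s^2 + 14s + 48 = 0.
Factoring: (s + 8)(s + 6) = 0, so s = -8 and s = -6.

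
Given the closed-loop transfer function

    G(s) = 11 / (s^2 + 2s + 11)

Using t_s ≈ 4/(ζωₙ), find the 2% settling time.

Comparing s^2 + 2s + 11 to s^2 + 2ζωₙs + ωₙ²: ωₙ = √11 ≈ 3.317 rad/s and ζ = 2/(2·√11) ≈ 0.3015.
ζωₙ = 2/2 = 1, so t_s ≈ 4/(ζωₙ) = 4/1 = 4 s.

t_s ≈ 4 s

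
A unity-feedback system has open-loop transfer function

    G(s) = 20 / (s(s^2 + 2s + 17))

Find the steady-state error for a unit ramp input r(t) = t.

e_ss = 0.8500

G(s) has one pole at the origin.
This is a Type 1 system. Kv = lim_{s→0} s·G(s) = 20/17.
e_ss = 1/Kv = 1/(20/17) = 17/20 ≈ 0.8500.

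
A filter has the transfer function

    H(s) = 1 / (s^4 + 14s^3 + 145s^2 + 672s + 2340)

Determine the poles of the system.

s = -4 + 6j, -4 - 6j, -3 + 6j, -3 - 6j

The poles are the roots of the denominator s^4 + 14s^3 + 145s^2 + 672s + 2340 = 0.
No real roots exist; factor into two real quadratics: (s^2 + 8s + 52)(s^2 + 6s + 45) = 0.
Each quadratic gives a conjugate pair via the quadratic formula.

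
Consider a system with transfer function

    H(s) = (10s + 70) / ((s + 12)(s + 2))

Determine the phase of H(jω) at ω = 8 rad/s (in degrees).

At s = j8: numerator = 70 + j80, denominator = -40 + j112.
∠H = ∠num − ∠den = 48.814° − (109.65°) = -60.84°.

∠H(j8) ≈ -60.84°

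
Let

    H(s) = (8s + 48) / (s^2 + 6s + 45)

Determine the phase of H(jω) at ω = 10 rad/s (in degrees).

At s = j10: numerator = 48 + j80, denominator = -55 + j60.
∠H = ∠num − ∠den = 59.036° − (132.51°) = -73.47°.

∠H(j10) ≈ -73.47°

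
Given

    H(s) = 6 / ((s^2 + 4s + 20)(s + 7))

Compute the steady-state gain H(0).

Set s = 0: H(0) = (6) / (140) = 3/70.

H(0) = 3/70 ≈ 0.04286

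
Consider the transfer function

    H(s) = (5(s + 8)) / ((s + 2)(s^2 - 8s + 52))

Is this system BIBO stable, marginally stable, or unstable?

unstable

The poles can be read from the denominator factors: s = -2, 4 ± 6j.
Since the pole(s) at s = 4 ± 6j lie in the right half-plane, the system is unstable.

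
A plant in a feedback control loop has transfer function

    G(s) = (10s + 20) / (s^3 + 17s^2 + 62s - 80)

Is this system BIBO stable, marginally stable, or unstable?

The denominator s^3 + 17s^2 + 62s - 80 factors as (s + 10)(s + 8)(s - 1), giving poles at s = -10, -8, 1.
Since the pole(s) at s = 1 lie in the right half-plane, the system is unstable.

unstable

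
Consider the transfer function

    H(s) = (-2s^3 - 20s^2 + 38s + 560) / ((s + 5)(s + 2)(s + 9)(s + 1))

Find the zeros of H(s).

s = -8, -7, 5

Set the numerator to zero: -2s^3 - 20s^2 + 38s + 560 = 0, i.e. -2·(s^3 + 10s^2 - 19s - 280) = 0.
Factoring: (s + 8)(s + 7)(s - 5) = 0.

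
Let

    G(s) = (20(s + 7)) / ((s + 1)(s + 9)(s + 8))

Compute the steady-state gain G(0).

G(0) = 35/18 ≈ 1.944

At s = 0 each factor (s + a) contributes a and each (s^2 + bs + c) contributes c.
G(0) = 20·(7) / ((1) · (9) · (8)) = 140/72 = 35/18.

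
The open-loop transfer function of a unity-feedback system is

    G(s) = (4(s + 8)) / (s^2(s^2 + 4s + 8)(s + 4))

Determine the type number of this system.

Type 2

The denominator has 2 factors of s at the origin (free integrators), so this is a Type 2 system.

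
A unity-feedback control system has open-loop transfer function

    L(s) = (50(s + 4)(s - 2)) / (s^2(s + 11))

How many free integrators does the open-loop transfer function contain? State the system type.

The denominator has 2 factors of s at the origin (free integrators), so this is a Type 2 system.

Type 2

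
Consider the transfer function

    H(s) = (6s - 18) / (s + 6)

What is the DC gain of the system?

H(0) = -3

Set s = 0: H(0) = (-18) / (6) = -3.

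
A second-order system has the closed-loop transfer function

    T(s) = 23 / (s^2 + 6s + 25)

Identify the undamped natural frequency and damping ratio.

ωₙ = 5 rad/s, ζ = 0.6

Compare the denominator to the standard form s^2 + 2ζωₙs + ωₙ².
ωₙ² = 25, so ωₙ = 5 rad/s.
2ζωₙ = 6, so ζ = 6/(2·5) = 0.6.
With ζ = 0.6 the response is underdamped.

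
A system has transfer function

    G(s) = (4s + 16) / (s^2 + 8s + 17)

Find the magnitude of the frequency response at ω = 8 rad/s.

Substitute s = j8: numerator = 16 + j32, denominator = -47 + j64.
|G(j8)| = |16 + j32| / |-47 + j64| = 35.777 / 79.404 ≈ 0.4506.

|G(j8)| ≈ 0.4506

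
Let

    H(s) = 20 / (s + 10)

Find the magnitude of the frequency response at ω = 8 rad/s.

|H(j8)| ≈ 1.562

Substitute s = j8: numerator = 20, denominator = 10 + j8.
|H(j8)| = |20| / |10 + j8| = 20 / 12.806 ≈ 1.562.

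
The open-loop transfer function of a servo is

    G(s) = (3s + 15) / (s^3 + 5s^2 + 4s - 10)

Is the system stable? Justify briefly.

The denominator s^3 + 5s^2 + 4s - 10 factors as (s^2 + 6s + 10)(s - 1), giving poles at s = -3 ± j, 1.
Since the pole(s) at s = 1 lie in the right half-plane, the system is unstable.

unstable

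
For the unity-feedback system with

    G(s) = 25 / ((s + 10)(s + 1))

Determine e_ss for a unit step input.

e_ss = 0.2857

G(s) has no poles at the origin.
This is a Type 0 system. Kp = lim_{s→0} G(s) = 25/10 = 5/2.
e_ss = 1/(1 + Kp) = 1/(1 + 5/2) = 2/7 ≈ 0.2857.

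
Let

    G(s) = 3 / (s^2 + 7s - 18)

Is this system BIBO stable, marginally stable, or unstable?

The denominator s^2 + 7s - 18 factors as (s - 2)(s + 9), giving poles at s = 2, -9.
Since the pole(s) at s = 2 lie in the right half-plane, the system is unstable.

unstable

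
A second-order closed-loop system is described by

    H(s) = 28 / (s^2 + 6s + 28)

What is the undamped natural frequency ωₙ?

Compare the denominator to the standard form s^2 + 2ζωₙs + ωₙ².
ωₙ² = 28, so ωₙ = √28 ≈ 5.292 rad/s.

ωₙ ≈ 5.292 rad/s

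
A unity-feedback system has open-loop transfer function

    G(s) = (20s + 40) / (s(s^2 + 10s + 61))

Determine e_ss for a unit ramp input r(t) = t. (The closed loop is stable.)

G(s) has one pole at the origin.
This is a Type 1 system. Kv = lim_{s→0} s·G(s) = 40/61.
e_ss = 1/Kv = 1/(40/61) = 61/40 ≈ 1.525.

e_ss = 1.525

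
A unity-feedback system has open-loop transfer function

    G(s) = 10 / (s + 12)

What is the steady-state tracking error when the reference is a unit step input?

G(s) has no poles at the origin.
This is a Type 0 system. Kp = lim_{s→0} G(s) = 10/12 = 5/6.
e_ss = 1/(1 + Kp) = 1/(1 + 5/6) = 6/11 ≈ 0.5455.

e_ss = 0.5455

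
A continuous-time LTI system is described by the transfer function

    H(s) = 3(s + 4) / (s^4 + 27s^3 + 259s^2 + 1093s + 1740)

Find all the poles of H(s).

s = -5 ± 2j, -12, -5

The poles are the roots of the denominator s^4 + 27s^3 + 259s^2 + 1093s + 1740 = 0.
Trying s = -12: the polynomial evaluates to 0, so (s + 12) is a factor.
Dividing out leaves s^3 + 15s^2 + 79s + 145 = 0.
This factors further as (s^2 + 10s + 29)(s + 5) = 0.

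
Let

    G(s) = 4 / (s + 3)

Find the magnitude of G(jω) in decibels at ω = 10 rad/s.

|G(j10)|_dB ≈ -8.33 dB

Substitute s = j10: numerator = 4, denominator = 3 + j10.
|G(j10)| = |4| / |3 + j10| = 4 / 10.440 ≈ 0.3831.
In decibels: 20·log₁₀(0.3831) ≈ -8.33 dB.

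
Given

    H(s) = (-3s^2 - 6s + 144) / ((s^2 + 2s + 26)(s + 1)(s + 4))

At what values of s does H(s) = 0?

Set the numerator to zero: -3s^2 - 6s + 144 = 0, i.e. -3·(s^2 + 2s - 48) = 0.
Factoring: (s + 8)(s - 6) = 0.

s = -8, 6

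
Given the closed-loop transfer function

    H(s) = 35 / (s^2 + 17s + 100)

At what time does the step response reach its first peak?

Comparing s^2 + 17s + 100 to s^2 + 2ζωₙs + ωₙ²: ωₙ = 10 rad/s and ζ = 17/(2·10) = 0.85.
ζωₙ = 17/2 = 8.5, so ω_d = ωₙ√(1−ζ²) = √(ωₙ² − (ζωₙ)²) = √(100 − 8.5²) = √27.75 ≈ 5.268 rad/s.
t_p = π/ω_d = π/5.268 ≈ 0.5964 s.

t_p ≈ 0.5964 s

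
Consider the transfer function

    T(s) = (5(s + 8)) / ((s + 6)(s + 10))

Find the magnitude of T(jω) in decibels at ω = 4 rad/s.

Substitute s = j4: numerator = 40 + j20, denominator = 44 + j64.
|T(j4)| = |40 + j20| / |44 + j64| = 44.721 / 77.666 ≈ 0.5758.
In decibels: 20·log₁₀(0.5758) ≈ -4.79 dB.

|T(j4)|_dB ≈ -4.79 dB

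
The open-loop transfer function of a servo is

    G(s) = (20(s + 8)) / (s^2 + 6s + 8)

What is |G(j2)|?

Substitute s = j2: numerator = 160 + j40, denominator = 4 + j12.
|G(j2)| = |160 + j40| / |4 + j12| = 164.92 / 12.649 ≈ 13.04.

|G(j2)| ≈ 13.04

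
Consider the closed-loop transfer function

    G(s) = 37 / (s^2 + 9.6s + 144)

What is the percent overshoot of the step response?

%OS ≈ 25.4%

Comparing s^2 + 9.6s + 144 to s^2 + 2ζωₙs + ωₙ²: ωₙ = 12 rad/s and ζ = 9.6/(2·12) = 0.4.
%OS = 100·exp(−πζ/√(1−ζ²)) = 100·exp(−π·0.4/√(1−0.4²)) ≈ 25.4%.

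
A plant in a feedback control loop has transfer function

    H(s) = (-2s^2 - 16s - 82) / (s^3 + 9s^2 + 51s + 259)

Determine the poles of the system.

s = -7, -1 ± 6j

The poles are the roots of the denominator s^3 + 9s^2 + 51s + 259 = 0.
Trying s = -7: the polynomial evaluates to 0, so (s + 7) is a factor.
Dividing out leaves s^2 + 2s + 37 = 0.
The quadratic formula then gives s = -1 ± 6j.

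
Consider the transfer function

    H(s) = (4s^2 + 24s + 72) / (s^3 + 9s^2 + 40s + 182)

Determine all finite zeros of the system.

s = -3 + 3j, -3 - 3j

Set the numerator to zero: 4s^2 + 24s + 72 = 0, i.e. 4·(s^2 + 6s + 18) = 0.
Factoring: (s^2 + 6s + 18) = 0.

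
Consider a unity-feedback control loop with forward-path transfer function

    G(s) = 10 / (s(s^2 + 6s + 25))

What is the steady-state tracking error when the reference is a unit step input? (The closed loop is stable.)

G(s) has one pole at the origin.
This is a Type 1 system; for a step input the steady-state error is zero.

e_ss = 0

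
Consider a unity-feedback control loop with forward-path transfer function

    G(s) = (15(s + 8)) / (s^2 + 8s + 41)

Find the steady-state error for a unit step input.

e_ss = 0.2547

G(s) has no poles at the origin.
This is a Type 0 system. Kp = lim_{s→0} G(s) = 120/41.
e_ss = 1/(1 + Kp) = 1/(1 + 120/41) = 41/161 ≈ 0.2547.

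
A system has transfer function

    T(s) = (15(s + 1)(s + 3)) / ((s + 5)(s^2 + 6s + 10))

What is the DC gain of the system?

At s = 0 each factor (s + a) contributes a and each (s^2 + bs + c) contributes c.
T(0) = 15·(1) · (3) / ((5) · (10)) = 45/50 = 9/10.

T(0) = 9/10 ≈ 0.9000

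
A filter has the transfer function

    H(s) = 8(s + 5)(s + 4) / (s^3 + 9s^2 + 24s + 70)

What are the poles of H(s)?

The poles are the roots of the denominator s^3 + 9s^2 + 24s + 70 = 0.
Trying s = -7: the polynomial evaluates to 0, so (s + 7) is a factor.
Dividing out leaves s^2 + 2s + 10 = 0.
The quadratic formula then gives s = -1 ± 3j.

s = -1 + 3j, -1 - 3j, -7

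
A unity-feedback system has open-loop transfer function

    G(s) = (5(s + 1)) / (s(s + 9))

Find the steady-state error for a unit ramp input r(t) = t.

G(s) has one pole at the origin.
This is a Type 1 system. Kv = lim_{s→0} s·G(s) = 5/9.
e_ss = 1/Kv = 1/(5/9) = 9/5 ≈ 1.800.

e_ss = 1.800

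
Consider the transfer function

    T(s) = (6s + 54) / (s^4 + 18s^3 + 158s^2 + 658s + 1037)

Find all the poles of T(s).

s = -5 ± 6j, -4 ± j

The poles are the roots of the denominator s^4 + 18s^3 + 158s^2 + 658s + 1037 = 0.
No real roots exist; factor into two real quadratics: (s^2 + 10s + 61)(s^2 + 8s + 17) = 0.
Each quadratic gives a conjugate pair via the quadratic formula.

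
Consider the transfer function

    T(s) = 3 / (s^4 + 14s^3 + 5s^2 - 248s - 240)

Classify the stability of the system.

The denominator s^4 + 14s^3 + 5s^2 - 248s - 240 factors as (s + 5)(s + 1)(s - 4)(s + 12), giving poles at s = -5, -1, 4, -12.
Since the pole(s) at s = 4 lie in the right half-plane, the system is unstable.

unstable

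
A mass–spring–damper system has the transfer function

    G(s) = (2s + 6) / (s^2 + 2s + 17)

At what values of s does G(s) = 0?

s = -3

Set the numerator to zero: 2s + 6 = 0, i.e. 2·(s + 3) = 0.
So s = -3.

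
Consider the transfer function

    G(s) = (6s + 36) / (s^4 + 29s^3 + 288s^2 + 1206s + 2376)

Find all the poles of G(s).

The poles are the roots of the denominator s^4 + 29s^3 + 288s^2 + 1206s + 2376 = 0.
Trying s = -11: the polynomial evaluates to 0, so (s + 11) is a factor.
Dividing out leaves s^3 + 18s^2 + 90s + 216 = 0.
This factors further as (s^2 + 6s + 18)(s + 12) = 0.

s = -3 ± 3j, -11, -12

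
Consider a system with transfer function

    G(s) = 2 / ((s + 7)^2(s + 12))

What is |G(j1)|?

Substitute s = j1: numerator = 2, denominator = 562 + j216.
|G(j1)| = |2| / |562 + j216| = 2 / 602.08 ≈ 0.003322.

|G(j1)| ≈ 0.003322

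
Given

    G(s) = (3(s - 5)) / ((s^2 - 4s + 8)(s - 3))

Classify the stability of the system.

unstable

The poles can be read from the denominator factors: s = 2 + 2j, 2 - 2j, 3.
Since the pole(s) at s = 2 + 2j, 2 - 2j, 3 lie in the right half-plane, the system is unstable.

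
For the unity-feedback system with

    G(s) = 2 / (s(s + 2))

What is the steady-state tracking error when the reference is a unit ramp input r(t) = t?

G(s) has one pole at the origin.
This is a Type 1 system. Kv = lim_{s→0} s·G(s) = 2/2 = 1.
e_ss = 1/Kv = 1/(1) = 1.

e_ss = 1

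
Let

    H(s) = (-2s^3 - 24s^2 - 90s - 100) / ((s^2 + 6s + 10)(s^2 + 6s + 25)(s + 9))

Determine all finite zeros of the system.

s = -2, -5, -5

Set the numerator to zero: -2s^3 - 24s^2 - 90s - 100 = 0, i.e. -2·(s^3 + 12s^2 + 45s + 50) = 0.
Factoring: (s + 2)(s + 5)^2 = 0.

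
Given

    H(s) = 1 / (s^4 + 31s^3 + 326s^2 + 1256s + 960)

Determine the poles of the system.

The poles are the roots of the denominator s^4 + 31s^3 + 326s^2 + 1256s + 960 = 0.
Trying s = -8: the polynomial evaluates to 0, so (s + 8) is a factor.
Dividing out leaves s^3 + 23s^2 + 142s + 120 = 0.
This factors further as (s + 1)(s + 10)(s + 12) = 0.

s = -8, -1, -10, -12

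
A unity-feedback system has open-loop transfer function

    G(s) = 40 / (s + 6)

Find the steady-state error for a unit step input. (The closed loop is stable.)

e_ss = 0.1304

G(s) has no poles at the origin.
This is a Type 0 system. Kp = lim_{s→0} G(s) = 40/6 = 20/3.
e_ss = 1/(1 + Kp) = 1/(1 + 20/3) = 3/23 ≈ 0.1304.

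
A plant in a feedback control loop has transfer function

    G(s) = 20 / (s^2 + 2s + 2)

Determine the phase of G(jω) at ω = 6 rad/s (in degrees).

At s = j6: numerator = 20, denominator = -34 + j12.
∠G = ∠num − ∠den = 0° − (160.56°) = -160.6°.

∠G(j6) ≈ -160.6°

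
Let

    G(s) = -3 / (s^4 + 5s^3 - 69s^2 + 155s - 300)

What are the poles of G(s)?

The poles are the roots of the denominator s^4 + 5s^3 - 69s^2 + 155s - 300 = 0.
Trying s = 5: the polynomial evaluates to 0, so (s - 5) is a factor.
Dividing out leaves s^3 + 10s^2 - 19s + 60 = 0.
This factors further as (s^2 - 2s + 5)(s + 12) = 0.

s = 1 ± 2j, 5, -12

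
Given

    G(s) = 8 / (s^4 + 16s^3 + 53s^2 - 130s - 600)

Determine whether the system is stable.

The denominator s^4 + 16s^3 + 53s^2 - 130s - 600 factors as (s + 4)(s + 10)(s + 5)(s - 3), giving poles at s = -4, -10, -5, 3.
Since the pole(s) at s = 3 lie in the right half-plane, the system is unstable.

unstable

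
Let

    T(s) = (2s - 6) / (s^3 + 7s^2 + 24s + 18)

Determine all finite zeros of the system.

Set the numerator to zero: 2s - 6 = 0, i.e. 2·(s - 3) = 0.
So s = 3.

s = 3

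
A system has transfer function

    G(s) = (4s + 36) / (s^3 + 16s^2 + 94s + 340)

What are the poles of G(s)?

The poles are the roots of the denominator s^3 + 16s^2 + 94s + 340 = 0.
Trying s = -10: the polynomial evaluates to 0, so (s + 10) is a factor.
Dividing out leaves s^2 + 6s + 34 = 0.
The quadratic formula then gives s = -3 ± 5j.

s = -3 + 5j, -3 - 5j, -10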